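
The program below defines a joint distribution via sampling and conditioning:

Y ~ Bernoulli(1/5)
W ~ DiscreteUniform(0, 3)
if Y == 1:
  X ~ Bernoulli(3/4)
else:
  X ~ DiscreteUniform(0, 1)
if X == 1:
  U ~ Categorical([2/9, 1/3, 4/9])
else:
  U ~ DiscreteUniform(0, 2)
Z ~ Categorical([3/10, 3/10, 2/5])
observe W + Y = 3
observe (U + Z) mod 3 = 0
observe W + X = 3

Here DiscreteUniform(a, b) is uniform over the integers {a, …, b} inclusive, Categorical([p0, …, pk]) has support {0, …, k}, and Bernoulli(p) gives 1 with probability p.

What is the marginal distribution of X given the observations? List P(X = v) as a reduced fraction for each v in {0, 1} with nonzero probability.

P(X=0) = 8/11, P(X=1) = 3/11

Enumerate traces; 6 have nonzero weight after conditioning:
  (Y=0, W=3, X=0, U=0, Z=0) weight 1/100
  (Y=0, W=3, X=0, U=1, Z=2) weight 1/75
  (Y=0, W=3, X=0, U=2, Z=1) weight 1/100
  (Y=1, W=2, X=1, U=0, Z=0) weight 1/400
  (Y=1, W=2, X=1, U=1, Z=2) weight 1/200
  (Y=1, W=2, X=1, U=2, Z=1) weight 1/200
Group by X:
  weight(X=0) = 1/30
  weight(X=1) = 1/80
Total weight = 1/30 + 1/80 = 11/240
P(X=0 | obs) = 1/30 / 11/240 = 8/11
P(X=1 | obs) = 1/80 / 11/240 = 3/11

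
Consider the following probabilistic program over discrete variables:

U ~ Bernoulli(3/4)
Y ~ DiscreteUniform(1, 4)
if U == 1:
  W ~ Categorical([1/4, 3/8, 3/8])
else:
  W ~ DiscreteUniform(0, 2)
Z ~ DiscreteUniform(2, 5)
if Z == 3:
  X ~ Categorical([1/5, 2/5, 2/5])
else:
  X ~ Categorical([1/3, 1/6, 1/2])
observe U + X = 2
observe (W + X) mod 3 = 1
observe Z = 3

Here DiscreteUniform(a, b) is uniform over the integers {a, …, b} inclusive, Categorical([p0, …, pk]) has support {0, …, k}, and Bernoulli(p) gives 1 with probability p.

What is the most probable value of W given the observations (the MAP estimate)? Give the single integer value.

argmax_v P(W = v | obs) = 0

Enumerate traces; 8 have nonzero weight after conditioning:
  (U=0, Y=1, W=2, Z=3, X=2) weight 1/480
  (U=0, Y=2, W=2, Z=3, X=2) weight 1/480
  (U=0, Y=3, W=2, Z=3, X=2) weight 1/480
  (U=0, Y=4, W=2, Z=3, X=2) weight 1/480
  (U=1, Y=1, W=0, Z=3, X=1) weight 3/640
  (U=1, Y=2, W=0, Z=3, X=1) weight 3/640
  (U=1, Y=3, W=0, Z=3, X=1) weight 3/640
  (U=1, Y=4, W=0, Z=3, X=1) weight 3/640
Group by W:
  weight(W=0) = 3/160
  weight(W=2) = 1/120
Total weight = 3/160 + 1/120 = 13/480
P(W=0 | obs) = 3/160 / 13/480 = 9/13
P(W=2 | obs) = 1/120 / 13/480 = 4/13
argmax = 0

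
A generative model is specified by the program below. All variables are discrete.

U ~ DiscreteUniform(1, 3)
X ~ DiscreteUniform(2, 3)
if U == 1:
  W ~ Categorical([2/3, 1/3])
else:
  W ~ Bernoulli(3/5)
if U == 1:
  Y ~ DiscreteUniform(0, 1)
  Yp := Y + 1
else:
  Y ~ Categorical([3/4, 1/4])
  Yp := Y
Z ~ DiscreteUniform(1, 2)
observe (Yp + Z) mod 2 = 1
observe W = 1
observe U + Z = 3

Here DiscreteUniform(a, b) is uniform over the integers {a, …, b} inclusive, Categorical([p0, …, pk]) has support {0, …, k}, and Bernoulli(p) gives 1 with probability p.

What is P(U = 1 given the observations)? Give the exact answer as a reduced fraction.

P(U = 1 | obs) = 10/37

Enumerate traces; 4 have nonzero weight after conditioning:
  (U=1, X=2, W=1, Y=0, Z=2) weight 1/72
  (U=1, X=3, W=1, Y=0, Z=2) weight 1/72
  (U=2, X=2, W=1, Y=0, Z=1) weight 3/80
  (U=2, X=3, W=1, Y=0, Z=1) weight 3/80
Group by U:
  weight(U=1) = 1/36
  weight(U=2) = 3/40
Total weight = 1/36 + 3/40 = 37/360
P(U=1 | obs) = 1/36 / 37/360 = 10/37
P(U=2 | obs) = 3/40 / 37/360 = 27/37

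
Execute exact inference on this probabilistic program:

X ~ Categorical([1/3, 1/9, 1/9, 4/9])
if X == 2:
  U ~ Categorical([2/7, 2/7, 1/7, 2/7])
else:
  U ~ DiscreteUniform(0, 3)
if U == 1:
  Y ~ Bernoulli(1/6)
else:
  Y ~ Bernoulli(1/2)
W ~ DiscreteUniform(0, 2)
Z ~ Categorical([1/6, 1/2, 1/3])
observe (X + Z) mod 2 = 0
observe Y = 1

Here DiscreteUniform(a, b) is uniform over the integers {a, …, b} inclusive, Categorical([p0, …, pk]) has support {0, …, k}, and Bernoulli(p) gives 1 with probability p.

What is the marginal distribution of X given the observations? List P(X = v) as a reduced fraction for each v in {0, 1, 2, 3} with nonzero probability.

Enumerate traces; 72 have nonzero weight after conditioning:
  (X=0, U=0, Y=1, W=0, Z=0) weight 1/432
  (X=0, U=0, Y=1, W=0, Z=2) weight 1/216
  (X=0, U=0, Y=1, W=1, Z=0) weight 1/432
  (X=0, U=0, Y=1, W=1, Z=2) weight 1/216
  (X=0, U=0, Y=1, W=2, Z=0) weight 1/432
  (X=0, U=0, Y=1, W=2, Z=2) weight 1/216
  (X=0, U=1, Y=1, W=0, Z=0) weight 1/1296
  (X=0, U=1, Y=1, W=0, Z=2) weight 1/648
  (X=1, U=0, Y=1, W=0, Z=1) weight 1/432
  (X=2, U=0, Y=1, W=0, Z=0) weight 1/1134
  … 62 more
Group by X:
  weight(X=0) = 5/72
  weight(X=1) = 5/216
  weight(X=2) = 17/756
  weight(X=3) = 5/54
Total weight = 5/72 + 5/216 + 17/756 + 5/54 = 157/756
P(X=0 | obs) = 5/72 / 157/756 = 105/314
P(X=1 | obs) = 5/216 / 157/756 = 35/314
P(X=2 | obs) = 17/756 / 157/756 = 17/157
P(X=3 | obs) = 5/54 / 157/756 = 70/157

P(X=0) = 105/314, P(X=1) = 35/314, P(X=2) = 17/157, P(X=3) = 70/157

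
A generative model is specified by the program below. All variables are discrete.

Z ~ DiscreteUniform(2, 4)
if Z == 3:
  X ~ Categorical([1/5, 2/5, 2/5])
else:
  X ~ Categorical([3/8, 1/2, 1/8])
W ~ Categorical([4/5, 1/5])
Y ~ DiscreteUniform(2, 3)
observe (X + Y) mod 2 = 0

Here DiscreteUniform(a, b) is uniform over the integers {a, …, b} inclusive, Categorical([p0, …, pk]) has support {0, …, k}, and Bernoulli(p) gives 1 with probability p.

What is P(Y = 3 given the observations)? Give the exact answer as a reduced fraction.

P(Y = 3 | obs) = 7/15

Enumerate traces; 18 have nonzero weight after conditioning:
  (Z=2, X=0, W=0, Y=2) weight 1/20
  (Z=2, X=0, W=1, Y=2) weight 1/80
  (Z=2, X=1, W=0, Y=3) weight 1/15
  (Z=2, X=1, W=1, Y=3) weight 1/60
  (Z=2, X=2, W=0, Y=2) weight 1/60
  (Z=2, X=2, W=1, Y=2) weight 1/240
  (Z=3, X=0, W=0, Y=2) weight 2/75
  (Z=3, X=0, W=1, Y=2) weight 1/150
  … 10 more
Group by Y:
  weight(Y=2) = 4/15
  weight(Y=3) = 7/30
Total weight = 4/15 + 7/30 = 1/2
P(Y=2 | obs) = 4/15 / 1/2 = 8/15
P(Y=3 | obs) = 7/30 / 1/2 = 7/15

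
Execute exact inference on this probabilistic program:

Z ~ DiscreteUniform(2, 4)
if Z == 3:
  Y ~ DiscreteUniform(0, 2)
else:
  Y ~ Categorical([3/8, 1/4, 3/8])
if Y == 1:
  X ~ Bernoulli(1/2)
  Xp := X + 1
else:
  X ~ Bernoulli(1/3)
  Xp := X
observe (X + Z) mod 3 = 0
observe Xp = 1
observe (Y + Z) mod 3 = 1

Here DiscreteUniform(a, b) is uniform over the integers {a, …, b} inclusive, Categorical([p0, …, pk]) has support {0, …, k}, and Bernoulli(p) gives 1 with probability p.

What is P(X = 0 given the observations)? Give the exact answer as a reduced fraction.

P(X = 0 | obs) = 4/7

Enumerate traces; 2 have nonzero weight after conditioning:
  (Z=2, Y=2, X=1) weight 1/24
  (Z=3, Y=1, X=0) weight 1/18
Group by X:
  weight(X=0) = 1/18
  weight(X=1) = 1/24
Total weight = 1/18 + 1/24 = 7/72
P(X=0 | obs) = 1/18 / 7/72 = 4/7
P(X=1 | obs) = 1/24 / 7/72 = 3/7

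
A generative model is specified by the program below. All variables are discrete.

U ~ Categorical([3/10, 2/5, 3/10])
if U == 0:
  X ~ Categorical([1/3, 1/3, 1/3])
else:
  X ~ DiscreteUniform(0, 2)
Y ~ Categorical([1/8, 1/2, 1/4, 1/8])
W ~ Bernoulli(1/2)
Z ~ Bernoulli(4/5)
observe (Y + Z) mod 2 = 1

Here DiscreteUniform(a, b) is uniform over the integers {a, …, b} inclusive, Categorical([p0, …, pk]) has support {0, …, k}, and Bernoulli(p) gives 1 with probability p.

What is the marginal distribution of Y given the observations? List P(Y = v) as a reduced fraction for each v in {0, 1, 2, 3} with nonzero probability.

P(Y=0) = 4/17, P(Y=1) = 4/17, P(Y=2) = 8/17, P(Y=3) = 1/17

Enumerate traces; 72 have nonzero weight after conditioning:
  (U=0, X=0, Y=0, W=0, Z=1) weight 1/200
  (U=0, X=0, Y=0, W=1, Z=1) weight 1/200
  (U=0, X=0, Y=1, W=0, Z=0) weight 1/200
  (U=0, X=0, Y=1, W=1, Z=0) weight 1/200
  (U=0, X=0, Y=2, W=0, Z=1) weight 1/100
  (U=0, X=0, Y=2, W=1, Z=1) weight 1/100
  (U=0, X=0, Y=3, W=0, Z=0) weight 1/800
  (U=0, X=0, Y=3, W=1, Z=0) weight 1/800
  … 64 more
Group by Y:
  weight(Y=0) = 1/10
  weight(Y=1) = 1/10
  weight(Y=2) = 1/5
  weight(Y=3) = 1/40
Total weight = 1/10 + 1/10 + 1/5 + 1/40 = 17/40
P(Y=0 | obs) = 1/10 / 17/40 = 4/17
P(Y=1 | obs) = 1/10 / 17/40 = 4/17
P(Y=2 | obs) = 1/5 / 17/40 = 8/17
P(Y=3 | obs) = 1/40 / 17/40 = 1/17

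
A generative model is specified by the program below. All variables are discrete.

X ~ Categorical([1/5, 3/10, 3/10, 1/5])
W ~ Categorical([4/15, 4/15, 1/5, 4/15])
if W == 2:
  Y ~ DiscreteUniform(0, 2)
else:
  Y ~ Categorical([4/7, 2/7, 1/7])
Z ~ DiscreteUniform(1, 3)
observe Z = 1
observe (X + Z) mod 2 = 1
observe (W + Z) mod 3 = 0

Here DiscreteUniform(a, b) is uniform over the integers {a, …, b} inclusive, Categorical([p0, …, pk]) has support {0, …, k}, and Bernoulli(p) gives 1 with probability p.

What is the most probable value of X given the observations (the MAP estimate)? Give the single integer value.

argmax_v P(X = v | obs) = 2

Enumerate traces; 6 have nonzero weight after conditioning:
  (X=0, W=2, Y=0, Z=1) weight 1/225
  (X=0, W=2, Y=1, Z=1) weight 1/225
  (X=0, W=2, Y=2, Z=1) weight 1/225
  (X=2, W=2, Y=0, Z=1) weight 1/150
  (X=2, W=2, Y=1, Z=1) weight 1/150
  (X=2, W=2, Y=2, Z=1) weight 1/150
Group by X:
  weight(X=0) = 1/75
  weight(X=2) = 1/50
Total weight = 1/75 + 1/50 = 1/30
P(X=0 | obs) = 1/75 / 1/30 = 2/5
P(X=2 | obs) = 1/50 / 1/30 = 3/5
argmax = 2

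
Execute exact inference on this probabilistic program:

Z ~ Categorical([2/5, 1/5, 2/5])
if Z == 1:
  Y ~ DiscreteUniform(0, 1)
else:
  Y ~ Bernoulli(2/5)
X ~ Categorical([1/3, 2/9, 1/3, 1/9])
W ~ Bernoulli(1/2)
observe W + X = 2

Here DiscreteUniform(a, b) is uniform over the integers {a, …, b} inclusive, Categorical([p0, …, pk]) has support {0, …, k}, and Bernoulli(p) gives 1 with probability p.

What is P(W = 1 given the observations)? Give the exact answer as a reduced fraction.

Enumerate traces; 12 have nonzero weight after conditioning:
  (Z=0, Y=0, X=1, W=1) weight 2/75
  (Z=0, Y=0, X=2, W=0) weight 1/25
  (Z=0, Y=1, X=1, W=1) weight 4/225
  (Z=0, Y=1, X=2, W=0) weight 2/75
  (Z=1, Y=0, X=1, W=1) weight 1/90
  (Z=1, Y=0, X=2, W=0) weight 1/60
  (Z=1, Y=1, X=1, W=1) weight 1/90
  (Z=1, Y=1, X=2, W=0) weight 1/60
  … 4 more
Group by W:
  weight(W=0) = 1/6
  weight(W=1) = 1/9
Total weight = 1/6 + 1/9 = 5/18
P(W=0 | obs) = 1/6 / 5/18 = 3/5
P(W=1 | obs) = 1/9 / 5/18 = 2/5

P(W = 1 | obs) = 2/5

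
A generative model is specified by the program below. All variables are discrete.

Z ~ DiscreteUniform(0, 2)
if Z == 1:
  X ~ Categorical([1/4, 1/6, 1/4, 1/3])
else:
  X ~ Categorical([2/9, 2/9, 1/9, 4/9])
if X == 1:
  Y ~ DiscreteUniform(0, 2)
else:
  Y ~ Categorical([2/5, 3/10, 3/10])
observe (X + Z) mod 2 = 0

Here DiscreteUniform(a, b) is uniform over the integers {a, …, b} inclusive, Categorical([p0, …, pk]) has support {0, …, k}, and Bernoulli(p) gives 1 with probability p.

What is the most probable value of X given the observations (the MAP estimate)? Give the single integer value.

Enumerate traces; 18 have nonzero weight after conditioning:
  (Z=0, X=0, Y=0) weight 4/135
  (Z=0, X=0, Y=1) weight 1/45
  (Z=0, X=0, Y=2) weight 1/45
  (Z=0, X=2, Y=0) weight 2/135
  (Z=0, X=2, Y=1) weight 1/90
  (Z=0, X=2, Y=2) weight 1/90
  (Z=1, X=1, Y=0) weight 1/54
  (Z=1, X=1, Y=1) weight 1/54
  (Z=1, X=3, Y=0) weight 2/45
  … 9 more
Group by X:
  weight(X=0) = 4/27
  weight(X=1) = 1/18
  weight(X=2) = 2/27
  weight(X=3) = 1/9
Total weight = 4/27 + 1/18 + 2/27 + 1/9 = 7/18
P(X=0 | obs) = 4/27 / 7/18 = 8/21
P(X=1 | obs) = 1/18 / 7/18 = 1/7
P(X=2 | obs) = 2/27 / 7/18 = 4/21
P(X=3 | obs) = 1/9 / 7/18 = 2/7
argmax = 0

argmax_v P(X = v | obs) = 0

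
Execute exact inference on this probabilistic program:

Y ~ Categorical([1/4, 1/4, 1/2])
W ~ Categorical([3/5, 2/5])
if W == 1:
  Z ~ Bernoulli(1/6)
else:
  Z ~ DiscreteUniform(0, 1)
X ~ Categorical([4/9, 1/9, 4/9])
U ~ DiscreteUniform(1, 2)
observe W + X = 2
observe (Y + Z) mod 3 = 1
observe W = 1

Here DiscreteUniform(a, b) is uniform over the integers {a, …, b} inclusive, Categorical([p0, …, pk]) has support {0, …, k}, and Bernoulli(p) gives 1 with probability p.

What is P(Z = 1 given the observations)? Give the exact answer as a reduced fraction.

P(Z = 1 | obs) = 1/6

Enumerate traces; 4 have nonzero weight after conditioning:
  (Y=0, W=1, Z=1, X=1, U=1) weight 1/1080
  (Y=0, W=1, Z=1, X=1, U=2) weight 1/1080
  (Y=1, W=1, Z=0, X=1, U=1) weight 1/216
  (Y=1, W=1, Z=0, X=1, U=2) weight 1/216
Group by Z:
  weight(Z=0) = 1/108
  weight(Z=1) = 1/540
Total weight = 1/108 + 1/540 = 1/90
P(Z=0 | obs) = 1/108 / 1/90 = 5/6
P(Z=1 | obs) = 1/540 / 1/90 = 1/6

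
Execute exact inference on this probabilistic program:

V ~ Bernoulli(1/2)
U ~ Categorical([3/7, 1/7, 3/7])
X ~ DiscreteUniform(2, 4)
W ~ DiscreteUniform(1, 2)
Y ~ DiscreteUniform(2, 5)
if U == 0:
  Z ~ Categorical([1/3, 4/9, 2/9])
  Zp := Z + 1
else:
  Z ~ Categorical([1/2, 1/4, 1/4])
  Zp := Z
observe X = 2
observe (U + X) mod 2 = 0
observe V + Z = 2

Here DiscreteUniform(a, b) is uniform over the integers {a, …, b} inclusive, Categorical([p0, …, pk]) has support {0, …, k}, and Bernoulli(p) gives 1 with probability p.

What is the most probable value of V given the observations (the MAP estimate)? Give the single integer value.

Enumerate traces; 32 have nonzero weight after conditioning:
  (V=0, U=0, X=2, W=1, Y=2, Z=2) weight 1/504
  (V=0, U=0, X=2, W=1, Y=3, Z=2) weight 1/504
  (V=0, U=0, X=2, W=1, Y=4, Z=2) weight 1/504
  (V=0, U=0, X=2, W=1, Y=5, Z=2) weight 1/504
  (V=0, U=0, X=2, W=2, Y=2, Z=2) weight 1/504
  (V=0, U=0, X=2, W=2, Y=3, Z=2) weight 1/504
  (V=0, U=0, X=2, W=2, Y=4, Z=2) weight 1/504
  (V=0, U=0, X=2, W=2, Y=5, Z=2) weight 1/504
  (V=1, U=0, X=2, W=1, Y=2, Z=1) weight 1/252
  … 23 more
Group by V:
  weight(V=0) = 17/504
  weight(V=1) = 25/504
Total weight = 17/504 + 25/504 = 1/12
P(V=0 | obs) = 17/504 / 1/12 = 17/42
P(V=1 | obs) = 25/504 / 1/12 = 25/42
argmax = 1

argmax_v P(V = v | obs) = 1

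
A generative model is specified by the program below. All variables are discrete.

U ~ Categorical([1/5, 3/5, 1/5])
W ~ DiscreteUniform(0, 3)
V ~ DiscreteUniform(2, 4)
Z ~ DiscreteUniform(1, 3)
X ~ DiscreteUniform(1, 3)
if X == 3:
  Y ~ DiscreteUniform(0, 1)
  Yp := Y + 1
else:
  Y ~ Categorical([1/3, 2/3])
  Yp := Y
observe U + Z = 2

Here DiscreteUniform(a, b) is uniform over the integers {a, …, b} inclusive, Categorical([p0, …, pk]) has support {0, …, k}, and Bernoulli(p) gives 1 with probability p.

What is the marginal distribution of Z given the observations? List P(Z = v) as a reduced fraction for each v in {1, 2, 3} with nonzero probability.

Enumerate traces; 144 have nonzero weight after conditioning:
  (U=0, W=0, V=2, Z=2, X=1, Y=0) weight 1/1620
  (U=0, W=0, V=2, Z=2, X=1, Y=1) weight 1/810
  (U=0, W=0, V=2, Z=2, X=2, Y=0) weight 1/1620
  (U=0, W=0, V=2, Z=2, X=2, Y=1) weight 1/810
  (U=0, W=0, V=2, Z=2, X=3, Y=0) weight 1/1080
  (U=0, W=0, V=2, Z=2, X=3, Y=1) weight 1/1080
  (U=0, W=0, V=3, Z=2, X=1, Y=0) weight 1/1620
  (U=0, W=0, V=3, Z=2, X=1, Y=1) weight 1/810
  (U=1, W=0, V=2, Z=1, X=1, Y=0) weight 1/540
  … 135 more
Group by Z:
  weight(Z=1) = 1/5
  weight(Z=2) = 1/15
Total weight = 1/5 + 1/15 = 4/15
P(Z=1 | obs) = 1/5 / 4/15 = 3/4
P(Z=2 | obs) = 1/15 / 4/15 = 1/4

P(Z=1) = 3/4, P(Z=2) = 1/4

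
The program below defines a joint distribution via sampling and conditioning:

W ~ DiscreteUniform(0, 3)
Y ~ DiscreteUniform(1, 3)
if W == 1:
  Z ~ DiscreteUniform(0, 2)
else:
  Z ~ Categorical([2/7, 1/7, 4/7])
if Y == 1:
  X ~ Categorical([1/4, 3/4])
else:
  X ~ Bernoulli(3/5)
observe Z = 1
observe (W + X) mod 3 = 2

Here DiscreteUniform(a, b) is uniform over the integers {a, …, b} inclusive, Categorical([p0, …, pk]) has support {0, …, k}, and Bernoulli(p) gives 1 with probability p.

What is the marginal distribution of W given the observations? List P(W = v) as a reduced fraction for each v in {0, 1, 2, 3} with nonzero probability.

P(W=1) = 13/16, P(W=2) = 3/16

Enumerate traces; 6 have nonzero weight after conditioning:
  (W=1, Y=1, Z=1, X=1) weight 1/48
  (W=1, Y=2, Z=1, X=1) weight 1/60
  (W=1, Y=3, Z=1, X=1) weight 1/60
  (W=2, Y=1, Z=1, X=0) weight 1/336
  (W=2, Y=2, Z=1, X=0) weight 1/210
  (W=2, Y=3, Z=1, X=0) weight 1/210
Group by W:
  weight(W=1) = 13/240
  weight(W=2) = 1/80
Total weight = 13/240 + 1/80 = 1/15
P(W=1 | obs) = 13/240 / 1/15 = 13/16
P(W=2 | obs) = 1/80 / 1/15 = 3/16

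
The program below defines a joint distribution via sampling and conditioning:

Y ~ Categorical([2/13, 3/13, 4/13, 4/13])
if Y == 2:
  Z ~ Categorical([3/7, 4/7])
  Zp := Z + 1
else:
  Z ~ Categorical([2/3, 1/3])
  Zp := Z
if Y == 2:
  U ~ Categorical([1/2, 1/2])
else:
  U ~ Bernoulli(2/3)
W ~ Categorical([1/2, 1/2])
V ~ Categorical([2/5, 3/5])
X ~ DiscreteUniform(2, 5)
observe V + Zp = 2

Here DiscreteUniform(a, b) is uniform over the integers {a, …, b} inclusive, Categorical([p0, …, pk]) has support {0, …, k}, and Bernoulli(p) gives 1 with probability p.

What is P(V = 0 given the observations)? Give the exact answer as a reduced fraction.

P(V = 0 | obs) = 32/131

Enumerate traces; 80 have nonzero weight after conditioning:
  (Y=0, Z=1, U=0, W=0, V=1, X=2) weight 1/780
  (Y=0, Z=1, U=0, W=0, V=1, X=3) weight 1/780
  (Y=0, Z=1, U=0, W=0, V=1, X=4) weight 1/780
  (Y=0, Z=1, U=0, W=0, V=1, X=5) weight 1/780
  (Y=0, Z=1, U=0, W=1, V=1, X=2) weight 1/780
  (Y=0, Z=1, U=0, W=1, V=1, X=3) weight 1/780
  (Y=0, Z=1, U=0, W=1, V=1, X=4) weight 1/780
  (Y=0, Z=1, U=0, W=1, V=1, X=5) weight 1/780
  (Y=2, Z=1, U=0, W=0, V=0, X=2) weight 2/455
  … 71 more
Group by V:
  weight(V=0) = 32/455
  weight(V=1) = 99/455
Total weight = 32/455 + 99/455 = 131/455
P(V=0 | obs) = 32/455 / 131/455 = 32/131
P(V=1 | obs) = 99/455 / 131/455 = 99/131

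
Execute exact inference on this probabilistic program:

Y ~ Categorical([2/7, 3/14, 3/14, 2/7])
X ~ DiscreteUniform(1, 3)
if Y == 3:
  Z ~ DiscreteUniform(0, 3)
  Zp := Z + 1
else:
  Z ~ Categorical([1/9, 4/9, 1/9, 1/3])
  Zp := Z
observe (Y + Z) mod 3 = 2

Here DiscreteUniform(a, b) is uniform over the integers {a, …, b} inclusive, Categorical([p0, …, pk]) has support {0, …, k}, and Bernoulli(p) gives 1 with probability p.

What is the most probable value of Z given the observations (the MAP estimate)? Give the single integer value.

Enumerate traces; 15 have nonzero weight after conditioning:
  (Y=0, X=1, Z=2) weight 2/189
  (Y=0, X=2, Z=2) weight 2/189
  (Y=0, X=3, Z=2) weight 2/189
  (Y=1, X=1, Z=1) weight 2/63
  (Y=1, X=2, Z=1) weight 2/63
  (Y=1, X=3, Z=1) weight 2/63
  (Y=2, X=1, Z=0) weight 1/126
  (Y=2, X=1, Z=3) weight 1/42
  … 7 more
Group by Z:
  weight(Z=0) = 1/42
  weight(Z=1) = 2/21
  weight(Z=2) = 13/126
  weight(Z=3) = 1/14
Total weight = 1/42 + 2/21 + 13/126 + 1/14 = 37/126
P(Z=0 | obs) = 1/42 / 37/126 = 3/37
P(Z=1 | obs) = 2/21 / 37/126 = 12/37
P(Z=2 | obs) = 13/126 / 37/126 = 13/37
P(Z=3 | obs) = 1/14 / 37/126 = 9/37
argmax = 2

argmax_v P(Z = v | obs) = 2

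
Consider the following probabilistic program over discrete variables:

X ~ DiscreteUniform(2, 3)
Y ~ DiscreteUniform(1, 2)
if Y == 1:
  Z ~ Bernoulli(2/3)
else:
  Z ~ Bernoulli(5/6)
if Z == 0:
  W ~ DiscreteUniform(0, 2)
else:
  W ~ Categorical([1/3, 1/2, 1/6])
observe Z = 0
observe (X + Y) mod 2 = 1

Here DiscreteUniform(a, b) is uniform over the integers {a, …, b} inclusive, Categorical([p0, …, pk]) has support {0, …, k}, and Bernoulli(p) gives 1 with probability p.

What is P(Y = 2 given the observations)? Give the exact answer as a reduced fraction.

P(Y = 2 | obs) = 1/3

Enumerate traces; 6 have nonzero weight after conditioning:
  (X=2, Y=1, Z=0, W=0) weight 1/36
  (X=2, Y=1, Z=0, W=1) weight 1/36
  (X=2, Y=1, Z=0, W=2) weight 1/36
  (X=3, Y=2, Z=0, W=0) weight 1/72
  (X=3, Y=2, Z=0, W=1) weight 1/72
  (X=3, Y=2, Z=0, W=2) weight 1/72
Group by Y:
  weight(Y=1) = 1/12
  weight(Y=2) = 1/24
Total weight = 1/12 + 1/24 = 1/8
P(Y=1 | obs) = 1/12 / 1/8 = 2/3
P(Y=2 | obs) = 1/24 / 1/8 = 1/3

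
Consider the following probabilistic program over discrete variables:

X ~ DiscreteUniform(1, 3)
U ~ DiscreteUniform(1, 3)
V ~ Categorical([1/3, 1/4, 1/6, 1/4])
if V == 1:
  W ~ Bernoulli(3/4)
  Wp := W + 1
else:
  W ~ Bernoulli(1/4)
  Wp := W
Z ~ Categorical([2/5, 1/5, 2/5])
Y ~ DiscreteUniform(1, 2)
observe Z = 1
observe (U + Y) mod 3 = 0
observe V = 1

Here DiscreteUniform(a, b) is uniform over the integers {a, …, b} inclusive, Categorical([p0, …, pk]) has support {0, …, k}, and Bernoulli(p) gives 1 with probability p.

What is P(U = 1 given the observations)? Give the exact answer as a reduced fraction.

Enumerate traces; 12 have nonzero weight after conditioning:
  (X=1, U=1, V=1, W=0, Z=1, Y=2) weight 1/1440
  (X=1, U=1, V=1, W=1, Z=1, Y=2) weight 1/480
  (X=1, U=2, V=1, W=0, Z=1, Y=1) weight 1/1440
  (X=1, U=2, V=1, W=1, Z=1, Y=1) weight 1/480
  (X=2, U=1, V=1, W=0, Z=1, Y=2) weight 1/1440
  (X=2, U=1, V=1, W=1, Z=1, Y=2) weight 1/480
  (X=2, U=2, V=1, W=0, Z=1, Y=1) weight 1/1440
  (X=2, U=2, V=1, W=1, Z=1, Y=1) weight 1/480
  … 4 more
Group by U:
  weight(U=1) = 1/120
  weight(U=2) = 1/120
Total weight = 1/120 + 1/120 = 1/60
P(U=1 | obs) = 1/120 / 1/60 = 1/2
P(U=2 | obs) = 1/120 / 1/60 = 1/2

P(U = 1 | obs) = 1/2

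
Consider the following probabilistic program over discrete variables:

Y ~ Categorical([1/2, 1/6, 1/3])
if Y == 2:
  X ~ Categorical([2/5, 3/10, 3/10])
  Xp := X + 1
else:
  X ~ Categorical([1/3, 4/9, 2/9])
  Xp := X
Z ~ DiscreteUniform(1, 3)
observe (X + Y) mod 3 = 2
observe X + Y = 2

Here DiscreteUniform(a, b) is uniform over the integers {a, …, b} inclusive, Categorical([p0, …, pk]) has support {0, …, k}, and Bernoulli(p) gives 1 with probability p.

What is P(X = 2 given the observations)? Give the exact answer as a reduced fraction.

Enumerate traces; 9 have nonzero weight after conditioning:
  (Y=0, X=2, Z=1) weight 1/27
  (Y=0, X=2, Z=2) weight 1/27
  (Y=0, X=2, Z=3) weight 1/27
  (Y=1, X=1, Z=1) weight 2/81
  (Y=1, X=1, Z=2) weight 2/81
  (Y=1, X=1, Z=3) weight 2/81
  (Y=2, X=0, Z=1) weight 2/45
  (Y=2, X=0, Z=2) weight 2/45
  … 1 more
Group by X:
  weight(X=0) = 2/15
  weight(X=1) = 2/27
  weight(X=2) = 1/9
Total weight = 2/15 + 2/27 + 1/9 = 43/135
P(X=0 | obs) = 2/15 / 43/135 = 18/43
P(X=1 | obs) = 2/27 / 43/135 = 10/43
P(X=2 | obs) = 1/9 / 43/135 = 15/43

P(X = 2 | obs) = 15/43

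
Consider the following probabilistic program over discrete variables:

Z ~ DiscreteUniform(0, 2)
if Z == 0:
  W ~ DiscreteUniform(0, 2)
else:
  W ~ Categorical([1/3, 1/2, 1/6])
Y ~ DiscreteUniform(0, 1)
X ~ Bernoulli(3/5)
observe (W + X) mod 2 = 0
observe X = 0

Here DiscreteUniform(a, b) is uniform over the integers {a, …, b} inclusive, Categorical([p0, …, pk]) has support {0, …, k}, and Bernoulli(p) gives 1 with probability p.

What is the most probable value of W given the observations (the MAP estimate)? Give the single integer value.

argmax_v P(W = v | obs) = 0

Enumerate traces; 12 have nonzero weight after conditioning:
  (Z=0, W=0, Y=0, X=0) weight 1/45
  (Z=0, W=0, Y=1, X=0) weight 1/45
  (Z=0, W=2, Y=0, X=0) weight 1/45
  (Z=0, W=2, Y=1, X=0) weight 1/45
  (Z=1, W=0, Y=0, X=0) weight 1/45
  (Z=1, W=0, Y=1, X=0) weight 1/45
  (Z=1, W=2, Y=0, X=0) weight 1/90
  (Z=1, W=2, Y=1, X=0) weight 1/90
  … 4 more
Group by W:
  weight(W=0) = 2/15
  weight(W=2) = 4/45
Total weight = 2/15 + 4/45 = 2/9
P(W=0 | obs) = 2/15 / 2/9 = 3/5
P(W=2 | obs) = 4/45 / 2/9 = 2/5
argmax = 0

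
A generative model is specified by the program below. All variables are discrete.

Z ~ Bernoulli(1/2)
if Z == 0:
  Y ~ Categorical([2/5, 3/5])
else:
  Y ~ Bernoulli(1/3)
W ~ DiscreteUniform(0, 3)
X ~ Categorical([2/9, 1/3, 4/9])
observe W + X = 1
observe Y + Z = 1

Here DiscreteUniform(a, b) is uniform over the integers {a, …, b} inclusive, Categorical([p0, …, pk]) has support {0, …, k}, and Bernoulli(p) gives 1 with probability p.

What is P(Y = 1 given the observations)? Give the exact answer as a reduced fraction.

Enumerate traces; 4 have nonzero weight after conditioning:
  (Z=0, Y=1, W=0, X=1) weight 1/40
  (Z=0, Y=1, W=1, X=0) weight 1/60
  (Z=1, Y=0, W=0, X=1) weight 1/36
  (Z=1, Y=0, W=1, X=0) weight 1/54
Group by Y:
  weight(Y=0) = 5/108
  weight(Y=1) = 1/24
Total weight = 5/108 + 1/24 = 19/216
P(Y=0 | obs) = 5/108 / 19/216 = 10/19
P(Y=1 | obs) = 1/24 / 19/216 = 9/19

P(Y = 1 | obs) = 9/19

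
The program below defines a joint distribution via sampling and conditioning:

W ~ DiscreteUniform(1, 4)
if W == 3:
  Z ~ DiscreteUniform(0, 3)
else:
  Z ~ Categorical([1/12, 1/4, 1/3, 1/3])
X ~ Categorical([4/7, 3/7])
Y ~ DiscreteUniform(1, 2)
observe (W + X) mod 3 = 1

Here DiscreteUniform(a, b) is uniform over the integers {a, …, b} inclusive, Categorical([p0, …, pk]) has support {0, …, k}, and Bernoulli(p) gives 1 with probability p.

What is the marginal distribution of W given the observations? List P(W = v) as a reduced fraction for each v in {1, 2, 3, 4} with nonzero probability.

Enumerate traces; 24 have nonzero weight after conditioning:
  (W=1, Z=0, X=0, Y=1) weight 1/168
  (W=1, Z=0, X=0, Y=2) weight 1/168
  (W=1, Z=1, X=0, Y=1) weight 1/56
  (W=1, Z=1, X=0, Y=2) weight 1/56
  (W=1, Z=2, X=0, Y=1) weight 1/42
  (W=1, Z=2, X=0, Y=2) weight 1/42
  (W=1, Z=3, X=0, Y=1) weight 1/42
  (W=1, Z=3, X=0, Y=2) weight 1/42
  (W=3, Z=0, X=1, Y=1) weight 3/224
  (W=4, Z=0, X=0, Y=1) weight 1/168
  … 14 more
Group by W:
  weight(W=1) = 1/7
  weight(W=3) = 3/28
  weight(W=4) = 1/7
Total weight = 1/7 + 3/28 + 1/7 = 11/28
P(W=1 | obs) = 1/7 / 11/28 = 4/11
P(W=3 | obs) = 3/28 / 11/28 = 3/11
P(W=4 | obs) = 1/7 / 11/28 = 4/11

P(W=1) = 4/11, P(W=3) = 3/11, P(W=4) = 4/11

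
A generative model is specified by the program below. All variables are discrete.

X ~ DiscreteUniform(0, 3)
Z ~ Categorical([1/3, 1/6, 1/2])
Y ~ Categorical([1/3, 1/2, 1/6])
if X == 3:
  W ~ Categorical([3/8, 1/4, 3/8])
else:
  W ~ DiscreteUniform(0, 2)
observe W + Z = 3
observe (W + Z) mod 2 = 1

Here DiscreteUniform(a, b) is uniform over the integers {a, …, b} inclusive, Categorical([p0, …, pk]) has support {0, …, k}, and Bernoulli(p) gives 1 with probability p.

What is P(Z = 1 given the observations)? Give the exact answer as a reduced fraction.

P(Z = 1 | obs) = 11/41

Enumerate traces; 24 have nonzero weight after conditioning:
  (X=0, Z=1, Y=0, W=2) weight 1/216
  (X=0, Z=1, Y=1, W=2) weight 1/144
  (X=0, Z=1, Y=2, W=2) weight 1/432
  (X=0, Z=2, Y=0, W=1) weight 1/72
  (X=0, Z=2, Y=1, W=1) weight 1/48
  (X=0, Z=2, Y=2, W=1) weight 1/144
  (X=1, Z=1, Y=0, W=2) weight 1/216
  (X=1, Z=1, Y=1, W=2) weight 1/144
  … 16 more
Group by Z:
  weight(Z=1) = 11/192
  weight(Z=2) = 5/32
Total weight = 11/192 + 5/32 = 41/192
P(Z=1 | obs) = 11/192 / 41/192 = 11/41
P(Z=2 | obs) = 5/32 / 41/192 = 30/41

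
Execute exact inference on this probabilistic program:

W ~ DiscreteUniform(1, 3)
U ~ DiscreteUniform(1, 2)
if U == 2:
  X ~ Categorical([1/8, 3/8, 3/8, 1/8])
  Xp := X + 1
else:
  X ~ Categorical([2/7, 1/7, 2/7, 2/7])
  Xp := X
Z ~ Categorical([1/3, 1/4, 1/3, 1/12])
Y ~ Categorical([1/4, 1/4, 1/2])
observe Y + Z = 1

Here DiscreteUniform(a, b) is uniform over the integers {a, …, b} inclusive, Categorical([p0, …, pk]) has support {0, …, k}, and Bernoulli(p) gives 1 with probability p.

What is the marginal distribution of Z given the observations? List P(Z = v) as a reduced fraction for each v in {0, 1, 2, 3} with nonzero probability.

P(Z=0) = 4/7, P(Z=1) = 3/7

Enumerate traces; 48 have nonzero weight after conditioning:
  (W=1, U=1, X=0, Z=0, Y=1) weight 1/252
  (W=1, U=1, X=0, Z=1, Y=0) weight 1/336
  (W=1, U=1, X=1, Z=0, Y=1) weight 1/504
  (W=1, U=1, X=1, Z=1, Y=0) weight 1/672
  (W=1, U=1, X=2, Z=0, Y=1) weight 1/252
  (W=1, U=1, X=2, Z=1, Y=0) weight 1/336
  (W=1, U=1, X=3, Z=0, Y=1) weight 1/252
  (W=1, U=1, X=3, Z=1, Y=0) weight 1/336
  … 40 more
Group by Z:
  weight(Z=0) = 1/12
  weight(Z=1) = 1/16
Total weight = 1/12 + 1/16 = 7/48
P(Z=0 | obs) = 1/12 / 7/48 = 4/7
P(Z=1 | obs) = 1/16 / 7/48 = 3/7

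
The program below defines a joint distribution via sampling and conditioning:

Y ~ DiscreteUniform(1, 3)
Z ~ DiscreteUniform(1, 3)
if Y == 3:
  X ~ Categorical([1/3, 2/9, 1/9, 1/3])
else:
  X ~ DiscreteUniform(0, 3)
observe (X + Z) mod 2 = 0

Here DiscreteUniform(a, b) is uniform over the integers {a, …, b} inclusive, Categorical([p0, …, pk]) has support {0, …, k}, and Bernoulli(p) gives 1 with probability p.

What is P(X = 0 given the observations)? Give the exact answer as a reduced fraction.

P(X = 0 | obs) = 15/82

Enumerate traces; 18 have nonzero weight after conditioning:
  (Y=1, Z=1, X=1) weight 1/36
  (Y=1, Z=1, X=3) weight 1/36
  (Y=1, Z=2, X=0) weight 1/36
  (Y=1, Z=2, X=2) weight 1/36
  (Y=1, Z=3, X=1) weight 1/36
  (Y=1, Z=3, X=3) weight 1/36
  (Y=2, Z=1, X=1) weight 1/36
  (Y=2, Z=1, X=3) weight 1/36
  … 10 more
Group by X:
  weight(X=0) = 5/54
  weight(X=1) = 13/81
  weight(X=2) = 11/162
  weight(X=3) = 5/27
Total weight = 5/54 + 13/81 + 11/162 + 5/27 = 41/81
P(X=0 | obs) = 5/54 / 41/81 = 15/82
P(X=1 | obs) = 13/81 / 41/81 = 13/41
P(X=2 | obs) = 11/162 / 41/81 = 11/82
P(X=3 | obs) = 5/27 / 41/81 = 15/41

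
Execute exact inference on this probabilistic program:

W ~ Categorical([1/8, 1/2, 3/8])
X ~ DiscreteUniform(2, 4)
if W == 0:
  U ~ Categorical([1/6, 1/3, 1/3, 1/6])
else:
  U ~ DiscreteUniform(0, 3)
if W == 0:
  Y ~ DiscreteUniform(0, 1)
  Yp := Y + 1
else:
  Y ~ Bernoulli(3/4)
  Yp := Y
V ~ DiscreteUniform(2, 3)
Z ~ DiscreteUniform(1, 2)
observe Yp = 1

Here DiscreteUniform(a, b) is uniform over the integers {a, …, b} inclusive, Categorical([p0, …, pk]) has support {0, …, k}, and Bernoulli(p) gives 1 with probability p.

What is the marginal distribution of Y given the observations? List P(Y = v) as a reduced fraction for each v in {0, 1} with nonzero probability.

P(Y=0) = 2/23, P(Y=1) = 21/23

Enumerate traces; 144 have nonzero weight after conditioning:
  (W=0, X=2, U=0, Y=0, V=2, Z=1) weight 1/1152
  (W=0, X=2, U=0, Y=0, V=2, Z=2) weight 1/1152
  (W=0, X=2, U=0, Y=0, V=3, Z=1) weight 1/1152
  (W=0, X=2, U=0, Y=0, V=3, Z=2) weight 1/1152
  (W=0, X=2, U=1, Y=0, V=2, Z=1) weight 1/576
  (W=0, X=2, U=1, Y=0, V=2, Z=2) weight 1/576
  (W=0, X=2, U=1, Y=0, V=3, Z=1) weight 1/576
  (W=0, X=2, U=1, Y=0, V=3, Z=2) weight 1/576
  (W=1, X=2, U=0, Y=1, V=2, Z=1) weight 1/128
  … 135 more
Group by Y:
  weight(Y=0) = 1/16
  weight(Y=1) = 21/32
Total weight = 1/16 + 21/32 = 23/32
P(Y=0 | obs) = 1/16 / 23/32 = 2/23
P(Y=1 | obs) = 21/32 / 23/32 = 21/23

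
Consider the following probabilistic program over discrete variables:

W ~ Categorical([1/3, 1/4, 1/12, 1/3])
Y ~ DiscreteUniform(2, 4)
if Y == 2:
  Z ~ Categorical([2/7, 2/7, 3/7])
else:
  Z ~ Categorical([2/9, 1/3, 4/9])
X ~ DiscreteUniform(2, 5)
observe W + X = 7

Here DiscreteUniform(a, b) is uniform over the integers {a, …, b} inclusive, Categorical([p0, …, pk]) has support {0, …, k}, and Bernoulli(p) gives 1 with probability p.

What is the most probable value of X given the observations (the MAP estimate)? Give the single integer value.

argmax_v P(X = v | obs) = 4

Enumerate traces; 18 have nonzero weight after conditioning:
  (W=2, Y=2, Z=0, X=5) weight 1/504
  (W=2, Y=2, Z=1, X=5) weight 1/504
  (W=2, Y=2, Z=2, X=5) weight 1/336
  (W=2, Y=3, Z=0, X=5) weight 1/648
  (W=2, Y=3, Z=1, X=5) weight 1/432
  (W=2, Y=3, Z=2, X=5) weight 1/324
  (W=2, Y=4, Z=0, X=5) weight 1/648
  (W=2, Y=4, Z=1, X=5) weight 1/432
  (W=3, Y=2, Z=0, X=4) weight 1/126
  … 9 more
Group by X:
  weight(X=4) = 1/12
  weight(X=5) = 1/48
Total weight = 1/12 + 1/48 = 5/48
P(X=4 | obs) = 1/12 / 5/48 = 4/5
P(X=5 | obs) = 1/48 / 5/48 = 1/5
argmax = 4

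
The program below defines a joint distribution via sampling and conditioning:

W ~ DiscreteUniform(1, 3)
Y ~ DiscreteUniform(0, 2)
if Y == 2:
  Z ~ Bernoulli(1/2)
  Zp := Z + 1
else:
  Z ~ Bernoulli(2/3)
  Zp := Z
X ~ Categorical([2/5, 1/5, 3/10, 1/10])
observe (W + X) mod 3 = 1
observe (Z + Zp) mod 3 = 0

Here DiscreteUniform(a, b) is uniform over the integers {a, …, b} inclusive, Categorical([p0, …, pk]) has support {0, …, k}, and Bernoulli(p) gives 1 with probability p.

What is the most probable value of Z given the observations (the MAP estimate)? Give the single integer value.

Enumerate traces; 12 have nonzero weight after conditioning:
  (W=1, Y=0, Z=0, X=0) weight 2/135
  (W=1, Y=0, Z=0, X=3) weight 1/270
  (W=1, Y=1, Z=0, X=0) weight 2/135
  (W=1, Y=1, Z=0, X=3) weight 1/270
  (W=1, Y=2, Z=1, X=0) weight 1/45
  (W=1, Y=2, Z=1, X=3) weight 1/180
  (W=2, Y=0, Z=0, X=2) weight 1/90
  (W=2, Y=1, Z=0, X=2) weight 1/90
  … 4 more
Group by Z:
  weight(Z=0) = 2/27
  weight(Z=1) = 1/18
Total weight = 2/27 + 1/18 = 7/54
P(Z=0 | obs) = 2/27 / 7/54 = 4/7
P(Z=1 | obs) = 1/18 / 7/54 = 3/7
argmax = 0

argmax_v P(Z = v | obs) = 0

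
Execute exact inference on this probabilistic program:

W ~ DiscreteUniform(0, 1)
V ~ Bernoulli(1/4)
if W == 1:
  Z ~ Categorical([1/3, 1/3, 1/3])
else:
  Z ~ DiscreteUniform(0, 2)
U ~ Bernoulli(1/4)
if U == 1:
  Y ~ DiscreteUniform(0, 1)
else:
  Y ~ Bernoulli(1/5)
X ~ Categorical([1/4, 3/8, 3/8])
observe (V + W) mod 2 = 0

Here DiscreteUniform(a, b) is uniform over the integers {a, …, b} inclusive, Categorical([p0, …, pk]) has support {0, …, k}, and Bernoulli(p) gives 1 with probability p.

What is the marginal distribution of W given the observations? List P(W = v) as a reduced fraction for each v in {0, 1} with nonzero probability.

P(W=0) = 3/4, P(W=1) = 1/4

Enumerate traces; 72 have nonzero weight after conditioning:
  (W=0, V=0, Z=0, U=0, Y=0, X=0) weight 3/160
  (W=0, V=0, Z=0, U=0, Y=0, X=1) weight 9/320
  (W=0, V=0, Z=0, U=0, Y=0, X=2) weight 9/320
  (W=0, V=0, Z=0, U=0, Y=1, X=0) weight 3/640
  (W=0, V=0, Z=0, U=0, Y=1, X=1) weight 9/1280
  (W=0, V=0, Z=0, U=0, Y=1, X=2) weight 9/1280
  (W=0, V=0, Z=0, U=1, Y=0, X=0) weight 1/256
  (W=0, V=0, Z=0, U=1, Y=0, X=1) weight 3/512
  (W=1, V=1, Z=0, U=0, Y=0, X=0) weight 1/160
  … 63 more
Group by W:
  weight(W=0) = 3/8
  weight(W=1) = 1/8
Total weight = 3/8 + 1/8 = 1/2
P(W=0 | obs) = 3/8 / 1/2 = 3/4
P(W=1 | obs) = 1/8 / 1/2 = 1/4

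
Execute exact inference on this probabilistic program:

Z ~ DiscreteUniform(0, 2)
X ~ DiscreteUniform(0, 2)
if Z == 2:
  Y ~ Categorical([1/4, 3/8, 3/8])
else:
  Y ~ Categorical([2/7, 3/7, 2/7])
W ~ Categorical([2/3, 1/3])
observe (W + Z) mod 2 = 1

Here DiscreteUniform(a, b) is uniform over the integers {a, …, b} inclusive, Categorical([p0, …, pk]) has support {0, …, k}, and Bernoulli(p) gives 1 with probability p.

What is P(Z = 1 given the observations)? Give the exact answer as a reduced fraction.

P(Z = 1 | obs) = 1/2

Enumerate traces; 27 have nonzero weight after conditioning:
  (Z=0, X=0, Y=0, W=1) weight 2/189
  (Z=0, X=0, Y=1, W=1) weight 1/63
  (Z=0, X=0, Y=2, W=1) weight 2/189
  (Z=0, X=1, Y=0, W=1) weight 2/189
  (Z=0, X=1, Y=1, W=1) weight 1/63
  (Z=0, X=1, Y=2, W=1) weight 2/189
  (Z=0, X=2, Y=0, W=1) weight 2/189
  (Z=0, X=2, Y=1, W=1) weight 1/63
  (Z=1, X=0, Y=0, W=0) weight 4/189
  (Z=2, X=0, Y=0, W=1) weight 1/108
  … 17 more
Group by Z:
  weight(Z=0) = 1/9
  weight(Z=1) = 2/9
  weight(Z=2) = 1/9
Total weight = 1/9 + 2/9 + 1/9 = 4/9
P(Z=0 | obs) = 1/9 / 4/9 = 1/4
P(Z=1 | obs) = 2/9 / 4/9 = 1/2
P(Z=2 | obs) = 1/9 / 4/9 = 1/4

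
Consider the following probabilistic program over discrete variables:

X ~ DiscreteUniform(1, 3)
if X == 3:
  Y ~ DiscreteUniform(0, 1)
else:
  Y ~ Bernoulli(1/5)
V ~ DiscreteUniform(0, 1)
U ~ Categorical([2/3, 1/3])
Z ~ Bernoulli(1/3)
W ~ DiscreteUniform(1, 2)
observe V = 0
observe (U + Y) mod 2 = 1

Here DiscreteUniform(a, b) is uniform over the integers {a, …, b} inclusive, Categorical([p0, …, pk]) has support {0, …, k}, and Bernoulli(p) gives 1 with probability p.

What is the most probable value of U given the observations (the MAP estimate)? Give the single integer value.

argmax_v P(U = v | obs) = 1

Enumerate traces; 24 have nonzero weight after conditioning:
  (X=1, Y=0, V=0, U=1, Z=0, W=1) weight 2/135
  (X=1, Y=0, V=0, U=1, Z=0, W=2) weight 2/135
  (X=1, Y=0, V=0, U=1, Z=1, W=1) weight 1/135
  (X=1, Y=0, V=0, U=1, Z=1, W=2) weight 1/135
  (X=1, Y=1, V=0, U=0, Z=0, W=1) weight 1/135
  (X=1, Y=1, V=0, U=0, Z=0, W=2) weight 1/135
  (X=1, Y=1, V=0, U=0, Z=1, W=1) weight 1/270
  (X=1, Y=1, V=0, U=0, Z=1, W=2) weight 1/270
  … 16 more
Group by U:
  weight(U=0) = 1/10
  weight(U=1) = 7/60
Total weight = 1/10 + 7/60 = 13/60
P(U=0 | obs) = 1/10 / 13/60 = 6/13
P(U=1 | obs) = 7/60 / 13/60 = 7/13
argmax = 1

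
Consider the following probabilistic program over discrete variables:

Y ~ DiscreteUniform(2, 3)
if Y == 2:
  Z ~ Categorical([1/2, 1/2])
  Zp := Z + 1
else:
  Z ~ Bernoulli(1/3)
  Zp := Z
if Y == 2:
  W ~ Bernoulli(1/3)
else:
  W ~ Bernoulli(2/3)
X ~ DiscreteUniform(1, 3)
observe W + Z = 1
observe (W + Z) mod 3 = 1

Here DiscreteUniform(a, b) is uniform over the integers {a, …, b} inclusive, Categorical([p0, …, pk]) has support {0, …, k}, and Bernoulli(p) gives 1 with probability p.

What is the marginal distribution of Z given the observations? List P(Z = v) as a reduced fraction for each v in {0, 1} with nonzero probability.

P(Z=0) = 11/19, P(Z=1) = 8/19

Enumerate traces; 12 have nonzero weight after conditioning:
  (Y=2, Z=0, W=1, X=1) weight 1/36
  (Y=2, Z=0, W=1, X=2) weight 1/36
  (Y=2, Z=0, W=1, X=3) weight 1/36
  (Y=2, Z=1, W=0, X=1) weight 1/18
  (Y=2, Z=1, W=0, X=2) weight 1/18
  (Y=2, Z=1, W=0, X=3) weight 1/18
  (Y=3, Z=0, W=1, X=1) weight 2/27
  (Y=3, Z=0, W=1, X=2) weight 2/27
  … 4 more
Group by Z:
  weight(Z=0) = 11/36
  weight(Z=1) = 2/9
Total weight = 11/36 + 2/9 = 19/36
P(Z=0 | obs) = 11/36 / 19/36 = 11/19
P(Z=1 | obs) = 2/9 / 19/36 = 8/19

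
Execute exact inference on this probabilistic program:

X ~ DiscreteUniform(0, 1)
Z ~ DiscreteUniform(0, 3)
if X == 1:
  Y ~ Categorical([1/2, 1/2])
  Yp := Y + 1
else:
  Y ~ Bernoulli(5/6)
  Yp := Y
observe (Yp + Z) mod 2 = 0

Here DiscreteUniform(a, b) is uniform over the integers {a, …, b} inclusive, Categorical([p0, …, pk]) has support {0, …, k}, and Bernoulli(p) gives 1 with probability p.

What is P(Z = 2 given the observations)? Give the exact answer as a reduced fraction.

Enumerate traces; 8 have nonzero weight after conditioning:
  (X=0, Z=0, Y=0) weight 1/48
  (X=0, Z=1, Y=1) weight 5/48
  (X=0, Z=2, Y=0) weight 1/48
  (X=0, Z=3, Y=1) weight 5/48
  (X=1, Z=0, Y=1) weight 1/16
  (X=1, Z=1, Y=0) weight 1/16
  (X=1, Z=2, Y=1) weight 1/16
  (X=1, Z=3, Y=0) weight 1/16
Group by Z:
  weight(Z=0) = 1/12
  weight(Z=1) = 1/6
  weight(Z=2) = 1/12
  weight(Z=3) = 1/6
Total weight = 1/12 + 1/6 + 1/12 + 1/6 = 1/2
P(Z=0 | obs) = 1/12 / 1/2 = 1/6
P(Z=1 | obs) = 1/6 / 1/2 = 1/3
P(Z=2 | obs) = 1/12 / 1/2 = 1/6
P(Z=3 | obs) = 1/6 / 1/2 = 1/3

P(Z = 2 | obs) = 1/6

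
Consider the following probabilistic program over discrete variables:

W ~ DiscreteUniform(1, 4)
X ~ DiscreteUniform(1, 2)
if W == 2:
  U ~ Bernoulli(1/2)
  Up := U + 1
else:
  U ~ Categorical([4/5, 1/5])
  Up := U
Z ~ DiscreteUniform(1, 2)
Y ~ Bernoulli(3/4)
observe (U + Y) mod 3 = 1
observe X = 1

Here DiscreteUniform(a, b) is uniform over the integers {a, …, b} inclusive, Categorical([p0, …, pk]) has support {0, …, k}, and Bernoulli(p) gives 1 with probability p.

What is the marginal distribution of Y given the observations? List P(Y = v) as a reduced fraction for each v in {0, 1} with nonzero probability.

P(Y=0) = 11/98, P(Y=1) = 87/98

Enumerate traces; 16 have nonzero weight after conditioning:
  (W=1, X=1, U=0, Z=1, Y=1) weight 3/80
  (W=1, X=1, U=0, Z=2, Y=1) weight 3/80
  (W=1, X=1, U=1, Z=1, Y=0) weight 1/320
  (W=1, X=1, U=1, Z=2, Y=0) weight 1/320
  (W=2, X=1, U=0, Z=1, Y=1) weight 3/128
  (W=2, X=1, U=0, Z=2, Y=1) weight 3/128
  (W=2, X=1, U=1, Z=1, Y=0) weight 1/128
  (W=2, X=1, U=1, Z=2, Y=0) weight 1/128
  … 8 more
Group by Y:
  weight(Y=0) = 11/320
  weight(Y=1) = 87/320
Total weight = 11/320 + 87/320 = 49/160
P(Y=0 | obs) = 11/320 / 49/160 = 11/98
P(Y=1 | obs) = 87/320 / 49/160 = 87/98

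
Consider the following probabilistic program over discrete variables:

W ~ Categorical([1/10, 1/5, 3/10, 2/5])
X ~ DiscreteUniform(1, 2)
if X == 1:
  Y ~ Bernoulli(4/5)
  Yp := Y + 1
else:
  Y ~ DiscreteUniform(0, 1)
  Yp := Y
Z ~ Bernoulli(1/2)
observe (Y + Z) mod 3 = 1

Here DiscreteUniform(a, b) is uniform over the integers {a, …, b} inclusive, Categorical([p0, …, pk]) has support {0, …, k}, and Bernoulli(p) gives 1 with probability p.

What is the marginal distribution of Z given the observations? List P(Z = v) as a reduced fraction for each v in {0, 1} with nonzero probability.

P(Z=0) = 13/20, P(Z=1) = 7/20

Enumerate traces; 16 have nonzero weight after conditioning:
  (W=0, X=1, Y=0, Z=1) weight 1/200
  (W=0, X=1, Y=1, Z=0) weight 1/50
  (W=0, X=2, Y=0, Z=1) weight 1/80
  (W=0, X=2, Y=1, Z=0) weight 1/80
  (W=1, X=1, Y=0, Z=1) weight 1/100
  (W=1, X=1, Y=1, Z=0) weight 1/25
  (W=1, X=2, Y=0, Z=1) weight 1/40
  (W=1, X=2, Y=1, Z=0) weight 1/40
  … 8 more
Group by Z:
  weight(Z=0) = 13/40
  weight(Z=1) = 7/40
Total weight = 13/40 + 7/40 = 1/2
P(Z=0 | obs) = 13/40 / 1/2 = 13/20
P(Z=1 | obs) = 7/40 / 1/2 = 7/20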